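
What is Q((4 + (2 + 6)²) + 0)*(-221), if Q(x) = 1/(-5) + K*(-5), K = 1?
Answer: 5746/5 ≈ 1149.2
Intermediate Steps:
Q(x) = -26/5 (Q(x) = 1/(-5) + 1*(-5) = -⅕ - 5 = -26/5)
Q((4 + (2 + 6)²) + 0)*(-221) = -26/5*(-221) = 5746/5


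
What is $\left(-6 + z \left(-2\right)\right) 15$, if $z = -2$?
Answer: $-30$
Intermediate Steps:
$\left(-6 + z \left(-2\right)\right) 15 = \left(-6 - -4\right) 15 = \left(-6 + 4\right) 15 = \left(-2\right) 15 = -30$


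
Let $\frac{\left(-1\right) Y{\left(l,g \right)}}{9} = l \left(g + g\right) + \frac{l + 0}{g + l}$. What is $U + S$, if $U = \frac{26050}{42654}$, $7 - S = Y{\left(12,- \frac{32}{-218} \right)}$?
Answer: $\frac{37094274227}{769456833} \approx 48.208$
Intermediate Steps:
$Y{\left(l,g \right)} = - 18 g l - \frac{9 l}{g + l}$ ($Y{\left(l,g \right)} = - 9 \left(l \left(g + g\right) + \frac{l + 0}{g + l}\right) = - 9 \left(l 2 g + \frac{l}{g + l}\right) = - 9 \left(2 g l + \frac{l}{g + l}\right) = - 9 \left(\frac{l}{g + l} + 2 g l\right) = - 18 g l - \frac{9 l}{g + l}$)
$S = \frac{1717276}{36079}$ ($S = 7 - \left(-9\right) 12 \frac{1}{- \frac{32}{-218} + 12} \left(1 + 2 \left(- \frac{32}{-218}\right)^{2} + 2 \left(- \frac{32}{-218}\right) 12\right) = 7 - \left(-9\right) 12 \frac{1}{\left(-32\right) \left(- \frac{1}{218}\right) + 12} \left(1 + 2 \left(\left(-32\right) \left(- \frac{1}{218}\right)\right)^{2} + 2 \left(\left(-32\right) \left(- \frac{1}{218}\right)\right) 12\right) = 7 - \left(-9\right) 12 \frac{1}{\frac{16}{109} + 12} \left(1 + 2 \left(\frac{16}{109}\right)^{2} + 2 \cdot \frac{16}{109} \cdot 12\right) = 7 - \left(-9\right) 12 \frac{1}{\frac{1324}{109}} \left(1 + 2 \cdot \frac{256}{11881} + \frac{384}{109}\right) = 7 - \left(-9\right) 12 \cdot \frac{109}{1324} \left(1 + \frac{512}{11881} + \frac{384}{109}\right) = 7 - \left(-9\right) 12 \cdot \frac{109}{1324} \cdot \frac{54249}{11881} = 7 - - \frac{1464723}{36079} = 7 + \frac{1464723}{36079} = \frac{1717276}{36079} \approx 47.598$)
$U = \frac{13025}{21327}$ ($U = 26050 \cdot \frac{1}{42654} = \frac{13025}{21327} \approx 0.61073$)
$U + S = \frac{13025}{21327} + \frac{1717276}{36079} = \frac{37094274227}{769456833}$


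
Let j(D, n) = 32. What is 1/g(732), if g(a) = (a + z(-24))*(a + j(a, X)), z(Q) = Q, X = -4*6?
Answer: 1/540912 ≈ 1.8487e-6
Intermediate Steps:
X = -24
g(a) = (-24 + a)*(32 + a) (g(a) = (a - 24)*(a + 32) = (-24 + a)*(32 + a))
1/g(732) = 1/(-768 + 732² + 8*732) = 1/(-768 + 535824 + 5856) = 1/540912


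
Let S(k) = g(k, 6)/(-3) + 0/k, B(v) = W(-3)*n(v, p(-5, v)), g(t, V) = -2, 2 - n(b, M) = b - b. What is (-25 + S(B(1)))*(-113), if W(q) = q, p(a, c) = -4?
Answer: 8249/3 ≈ 2749.7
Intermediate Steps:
n(b, M) = 2 (n(b, M) = 2 - (b - b) = 2 - 1*0 = 2 + 0 = 2)
B(v) = -6 (B(v) = -3*2 = -6)
S(k) = ⅔ (S(k) = -2/(-3) + 0/k = -2*(-⅓) + 0 = ⅔ + 0 = ⅔)
(-25 + S(B(1)))*(-113) = (-25 + ⅔)*(-113) = -73/3*(-113) = 8249/3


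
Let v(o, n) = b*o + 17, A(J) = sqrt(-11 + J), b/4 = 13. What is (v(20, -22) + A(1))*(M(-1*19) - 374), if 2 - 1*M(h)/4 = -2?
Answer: -378406 - 358*I*sqrt(10) ≈ -3.7841e+5 - 1132.1*I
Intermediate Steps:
b = 52 (b = 4*13 = 52)
M(h) = 16 (M(h) = 8 - 4*(-2) = 8 + 8 = 16)
v(o, n) = 17 + 52*o (v(o, n) = 52*o + 17 = 17 + 52*o)
(v(20, -22) + A(1))*(M(-1*19) - 374) = ((17 + 52*20) + sqrt(-11 + 1))*(16 - 374) = ((17 + 1040) + sqrt(-10))*(-358) = (1057 + I*sqrt(10))*(-358) = -378406 - 358*I*sqrt(10)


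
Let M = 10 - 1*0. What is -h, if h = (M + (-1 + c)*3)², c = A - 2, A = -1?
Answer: -4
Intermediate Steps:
c = -3 (c = -1 - 2 = -3)
M = 10 (M = 10 + 0 = 10)
h = 4 (h = (10 + (-1 - 3)*3)² = (10 - 4*3)² = (10 - 12)² = (-2)² = 4)
-h = -1*4 = -4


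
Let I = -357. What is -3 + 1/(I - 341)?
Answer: -2095/698 ≈ -3.0014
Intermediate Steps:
-3 + 1/(I - 341) = -3 + 1/(-357 - 341) = -3 + 1/(-698) = -3 - 1/698 = -2095/698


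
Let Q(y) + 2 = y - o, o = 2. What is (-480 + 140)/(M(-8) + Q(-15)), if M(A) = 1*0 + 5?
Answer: 170/7 ≈ 24.286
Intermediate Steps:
M(A) = 5 (M(A) = 0 + 5 = 5)
Q(y) = -4 + y (Q(y) = -2 + (y - 1*2) = -2 + (y - 2) = -2 + (-2 + y) = -4 + y)
(-480 + 140)/(M(-8) + Q(-15)) = (-480 + 140)/(5 + (-4 - 15)) = -340/(5 - 19) = -340/(-14) = -340*(-1/14) = 170/7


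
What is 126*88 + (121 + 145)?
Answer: 11354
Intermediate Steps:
126*88 + (121 + 145) = 11088 + 266 = 11354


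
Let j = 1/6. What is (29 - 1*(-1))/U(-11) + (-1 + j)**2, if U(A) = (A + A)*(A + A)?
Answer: 3295/4356 ≈ 0.75643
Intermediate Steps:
U(A) = 4*A**2 (U(A) = (2*A)*(2*A) = 4*A**2)
j = 1/6 ≈ 0.16667
(29 - 1*(-1))/U(-11) + (-1 + j)**2 = (29 - 1*(-1))/((4*(-11)**2)) + (-1 + 1/6)**2 = (29 + 1)/((4*121)) + (-5/6)**2 = 30/484 + 25/36 = 30*(1/484) + 25/36 = 15/242 + 25/36 = 3295/4356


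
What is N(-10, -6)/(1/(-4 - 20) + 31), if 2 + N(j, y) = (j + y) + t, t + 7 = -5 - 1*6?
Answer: -864/743 ≈ -1.1629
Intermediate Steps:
t = -18 (t = -7 + (-5 - 1*6) = -7 + (-5 - 6) = -7 - 11 = -18)
N(j, y) = -20 + j + y (N(j, y) = -2 + ((j + y) - 18) = -2 + (-18 + j + y) = -20 + j + y)
N(-10, -6)/(1/(-4 - 20) + 31) = (-20 - 10 - 6)/(1/(-4 - 20) + 31) = -36/(1/(-24) + 31) = -36/(-1/24 + 31) = -36/743/24 = -36*24/743 = -864/743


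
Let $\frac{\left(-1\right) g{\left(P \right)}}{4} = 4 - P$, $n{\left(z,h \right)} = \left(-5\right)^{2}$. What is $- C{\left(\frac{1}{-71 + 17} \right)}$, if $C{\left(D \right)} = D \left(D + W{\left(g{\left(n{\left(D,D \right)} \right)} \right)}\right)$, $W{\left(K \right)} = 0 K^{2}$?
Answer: $- \frac{1}{2916} \approx -0.00034294$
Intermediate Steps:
$n{\left(z,h \right)} = 25$
$g{\left(P \right)} = -16 + 4 P$ ($g{\left(P \right)} = - 4 \left(4 - P\right) = -16 + 4 P$)
$W{\left(K \right)} = 0$
$C{\left(D \right)} = D^{2}$ ($C{\left(D \right)} = D \left(D + 0\right) = D D = D^{2}$)
$- C{\left(\frac{1}{-71 + 17} \right)} = - \left(\frac{1}{-71 + 17}\right)^{2} = - \left(\frac{1}{-54}\right)^{2} = - \left(- \frac{1}{54}\right)^{2} = \left(-1\right) \frac{1}{2916} = - \frac{1}{2916}$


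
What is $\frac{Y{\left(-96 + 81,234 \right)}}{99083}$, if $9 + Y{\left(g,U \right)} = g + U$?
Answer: $\frac{210}{99083} \approx 0.0021194$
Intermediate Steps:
$Y{\left(g,U \right)} = -9 + U + g$ ($Y{\left(g,U \right)} = -9 + \left(g + U\right) = -9 + \left(U + g\right) = -9 + U + g$)
$\frac{Y{\left(-96 + 81,234 \right)}}{99083} = \frac{-9 + 234 + \left(-96 + 81\right)}{99083} = \left(-9 + 234 - 15\right) \frac{1}{99083} = 210 \cdot \frac{1}{99083} = \frac{210}{99083}$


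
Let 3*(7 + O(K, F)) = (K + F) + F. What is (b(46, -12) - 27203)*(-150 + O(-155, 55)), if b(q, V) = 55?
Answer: 4669456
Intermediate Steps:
O(K, F) = -7 + K/3 + 2*F/3 (O(K, F) = -7 + ((K + F) + F)/3 = -7 + ((F + K) + F)/3 = -7 + (K + 2*F)/3 = -7 + (K/3 + 2*F/3) = -7 + K/3 + 2*F/3)
(b(46, -12) - 27203)*(-150 + O(-155, 55)) = (55 - 27203)*(-150 + (-7 + (1/3)*(-155) + (2/3)*55)) = -27148*(-150 + (-7 - 155/3 + 110/3)) = -27148*(-150 - 22) = -27148*(-172) = 4669456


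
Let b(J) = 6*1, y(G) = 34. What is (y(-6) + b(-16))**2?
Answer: 1600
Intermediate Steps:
b(J) = 6
(y(-6) + b(-16))**2 = (34 + 6)**2 = 40**2 = 1600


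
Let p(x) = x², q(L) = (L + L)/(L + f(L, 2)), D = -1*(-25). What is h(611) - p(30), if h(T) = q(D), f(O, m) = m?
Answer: -24250/27 ≈ -898.15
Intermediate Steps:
D = 25
q(L) = 2*L/(2 + L) (q(L) = (L + L)/(L + 2) = (2*L)/(2 + L) = 2*L/(2 + L))
h(T) = 50/27 (h(T) = 2*25/(2 + 25) = 2*25/27 = 2*25*(1/27) = 50/27)
h(611) - p(30) = 50/27 - 1*30² = 50/27 - 1*900 = 50/27 - 900 = -24250/27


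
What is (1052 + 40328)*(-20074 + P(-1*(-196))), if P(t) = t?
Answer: -822551640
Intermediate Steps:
(1052 + 40328)*(-20074 + P(-1*(-196))) = (1052 + 40328)*(-20074 - 1*(-196)) = 41380*(-20074 + 196) = 41380*(-19878) = -822551640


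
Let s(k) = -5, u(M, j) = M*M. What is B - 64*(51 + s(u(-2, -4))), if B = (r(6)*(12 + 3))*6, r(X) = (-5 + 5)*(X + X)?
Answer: -2944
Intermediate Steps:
u(M, j) = M²
r(X) = 0 (r(X) = 0*(2*X) = 0)
B = 0 (B = (0*(12 + 3))*6 = (0*15)*6 = 0*6 = 0)
B - 64*(51 + s(u(-2, -4))) = 0 - 64*(51 - 5) = 0 - 64*46 = 0 - 2944 = -2944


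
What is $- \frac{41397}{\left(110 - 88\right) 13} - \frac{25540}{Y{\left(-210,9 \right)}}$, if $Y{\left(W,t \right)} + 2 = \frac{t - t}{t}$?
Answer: $\frac{3610823}{286} \approx 12625.0$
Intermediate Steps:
$Y{\left(W,t \right)} = -2$ ($Y{\left(W,t \right)} = -2 + \frac{t - t}{t} = -2 + \frac{0}{t} = -2 + 0 = -2$)
$- \frac{41397}{\left(110 - 88\right) 13} - \frac{25540}{Y{\left(-210,9 \right)}} = - \frac{41397}{\left(110 - 88\right) 13} - \frac{25540}{-2} = - \frac{41397}{22 \cdot 13} - -12770 = - \frac{41397}{286} + 12770 = \frac{3610823}{286}$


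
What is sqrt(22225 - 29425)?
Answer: 60*I*sqrt(2) ≈ 84.853*I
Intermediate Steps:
sqrt(22225 - 29425) = sqrt(-7200) = 60*I*sqrt(2)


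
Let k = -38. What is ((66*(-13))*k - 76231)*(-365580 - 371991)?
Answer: 32178010017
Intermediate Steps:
((66*(-13))*k - 76231)*(-365580 - 371991) = ((66*(-13))*(-38) - 76231)*(-365580 - 371991) = (-858*(-38) - 76231)*(-737571) = (32604 - 76231)*(-737571) = -43627*(-737571) = 32178010017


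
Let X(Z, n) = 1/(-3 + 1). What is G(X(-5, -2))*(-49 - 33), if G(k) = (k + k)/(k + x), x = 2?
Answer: 164/3 ≈ 54.667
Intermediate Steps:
X(Z, n) = -½ (X(Z, n) = 1/(-2) = -½)
G(k) = 2*k/(2 + k) (G(k) = (k + k)/(k + 2) = (2*k)/(2 + k) = 2*k/(2 + k))
G(X(-5, -2))*(-49 - 33) = (2*(-½)/(2 - ½))*(-49 - 33) = (2*(-½)/(3/2))*(-82) = (2*(-½)*(⅔))*(-82) = -⅔*(-82) = 164/3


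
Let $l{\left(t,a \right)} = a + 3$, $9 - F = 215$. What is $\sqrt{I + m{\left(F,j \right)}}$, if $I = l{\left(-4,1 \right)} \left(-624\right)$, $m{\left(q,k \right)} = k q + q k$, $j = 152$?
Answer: $4 i \sqrt{4070} \approx 255.19 i$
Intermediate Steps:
$F = -206$ ($F = 9 - 215 = -206$)
$l{\left(t,a \right)} = 3 + a$
$m{\left(q,k \right)} = 2 k q$ ($m{\left(q,k \right)} = k q + k q = 2 k q$)
$I = -2496$ ($I = \left(3 + 1\right) \left(-624\right) = 4 \left(-624\right) = -2496$)
$\sqrt{I + m{\left(F,j \right)}} = \sqrt{-2496 + 2 \cdot 152 \left(-206\right)} = \sqrt{-2496 - 62624} = \sqrt{-65120} = 4 i \sqrt{4070}$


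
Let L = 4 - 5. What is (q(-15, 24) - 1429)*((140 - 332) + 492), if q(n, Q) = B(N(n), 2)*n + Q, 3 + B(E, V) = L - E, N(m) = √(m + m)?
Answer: -403500 + 4500*I*√30 ≈ -4.035e+5 + 24648.0*I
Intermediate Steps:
L = -1
N(m) = √2*√m (N(m) = √(2*m) = √2*√m)
B(E, V) = -4 - E (B(E, V) = -3 + (-1 - E) = -4 - E)
q(n, Q) = Q + n*(-4 - √2*√n) (q(n, Q) = (-4 - √2*√n)*n + Q = n*(-4 - √2*√n) + Q = Q + n*(-4 - √2*√n))
(q(-15, 24) - 1429)*((140 - 332) + 492) = ((24 - 1*(-15)*(4 + √2*√(-15))) - 1429)*((140 - 332) + 492) = ((24 - 1*(-15)*(4 + √2*(I*√15))) - 1429)*(-192 + 492) = ((24 - 1*(-15)*(4 + I*√30)) - 1429)*300 = ((24 + (60 + 15*I*√30)) - 1429)*300 = ((84 + 15*I*√30) - 1429)*300 = (-1345 + 15*I*√30)*300 = -403500 + 4500*I*√30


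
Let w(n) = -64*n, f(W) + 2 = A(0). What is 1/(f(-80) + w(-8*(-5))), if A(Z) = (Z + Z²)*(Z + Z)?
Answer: -1/2562 ≈ -0.00039032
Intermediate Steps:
A(Z) = 2*Z*(Z + Z²) (A(Z) = (Z + Z²)*(2*Z) = 2*Z*(Z + Z²))
f(W) = -2 (f(W) = -2 + 2*0²*(1 + 0) = -2 + 2*0*1 = -2 + 0 = -2)
1/(f(-80) + w(-8*(-5))) = 1/(-2 - (-512)*(-5)) = 1/(-2 - 64*40) = 1/(-2 - 2560) = 1/(-2562) = -1/2562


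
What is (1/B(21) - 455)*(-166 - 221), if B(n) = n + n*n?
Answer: 27116961/154 ≈ 1.7608e+5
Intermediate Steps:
B(n) = n + n²
(1/B(21) - 455)*(-166 - 221) = (1/(21*(1 + 21)) - 455)*(-166 - 221) = (1/(21*22) - 455)*(-387) = (1/462 - 455)*(-387) = -210209/462*(-387) = 27116961/154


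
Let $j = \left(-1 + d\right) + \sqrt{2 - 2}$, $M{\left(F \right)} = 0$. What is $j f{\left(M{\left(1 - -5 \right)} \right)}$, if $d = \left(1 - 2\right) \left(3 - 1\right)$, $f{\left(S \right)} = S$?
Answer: $0$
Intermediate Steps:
$d = -2$ ($d = \left(-1\right) 2 = -2$)
$j = -3$ ($j = \left(-1 - 2\right) + \sqrt{2 - 2} = -3 + \sqrt{0} = -3 + 0 = -3$)
$j f{\left(M{\left(1 - -5 \right)} \right)} = \left(-3\right) 0 = 0$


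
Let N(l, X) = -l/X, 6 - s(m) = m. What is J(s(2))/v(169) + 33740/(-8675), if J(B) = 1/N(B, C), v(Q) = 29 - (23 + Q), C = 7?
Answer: -4387551/1131220 ≈ -3.8786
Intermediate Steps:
s(m) = 6 - m
N(l, X) = -l/X
v(Q) = 6 - Q (v(Q) = 29 + (-23 - Q) = 6 - Q)
J(B) = -7/B (J(B) = 1/(-1*B/7) = 1/(-1*B*1/7) = 1/(-B/7) = -7/B)
J(s(2))/v(169) + 33740/(-8675) = (-7/(6 - 1*2))/(6 - 1*169) + 33740/(-8675) = (-7/(6 - 2))/(6 - 169) + 33740*(-1/8675) = -7/4/(-163) - 6748/1735 = -7*1/4*(-1/163) - 6748/1735 = -7/4*(-1/163) - 6748/1735 = 7/652 - 6748/1735 = -4387551/1131220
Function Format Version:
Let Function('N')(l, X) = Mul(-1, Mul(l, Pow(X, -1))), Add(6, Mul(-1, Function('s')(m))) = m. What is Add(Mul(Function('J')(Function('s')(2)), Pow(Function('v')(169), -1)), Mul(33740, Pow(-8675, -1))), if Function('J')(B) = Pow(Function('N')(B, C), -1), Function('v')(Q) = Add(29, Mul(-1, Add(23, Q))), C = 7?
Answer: Rational(-4387551, 1131220) ≈ -3.8786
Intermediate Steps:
Function('s')(m) = Add(6, Mul(-1, m))
Function('N')(l, X) = Mul(-1, l, Pow(X, -1))
Function('v')(Q) = Add(6, Mul(-1, Q)) (Function('v')(Q) = Add(29, Add(-23, Mul(-1, Q))) = Add(6, Mul(-1, Q)))
Function('J')(B) = Mul(-7, Pow(B, -1)) (Function('J')(B) = Pow(Mul(-1, B, Pow(7, -1)), -1) = Pow(Mul(-1, B, Rational(1, 7)), -1) = Pow(Mul(Rational(-1, 7), B), -1) = Mul(-7, Pow(B, -1)))
Add(Mul(Function('J')(Function('s')(2)), Pow(Function('v')(169), -1)), Mul(33740, Pow(-8675, -1))) = Add(Mul(Mul(-7, Pow(Add(6, Mul(-1, 2)), -1)), Pow(Add(6, Mul(-1, 169)), -1)), Mul(33740, Pow(-8675, -1))) = Add(Mul(Mul(-7, Pow(Add(6, -2), -1)), Pow(Add(6, -169), -1)), Mul(33740, Rational(-1, 8675))) = Add(Mul(Mul(-7, Pow(4, -1)), Pow(-163, -1)), Rational(-6748, 1735)) = Add(Mul(Mul(-7, Rational(1, 4)), Rational(-1, 163)), Rational(-6748, 1735)) = Add(Mul(Rational(-7, 4), Rational(-1, 163)), Rational(-6748, 1735)) = Add(Rational(7, 652), Rational(-6748, 1735)) = Rational(-4387551, 1131220)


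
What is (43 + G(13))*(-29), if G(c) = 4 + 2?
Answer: -1421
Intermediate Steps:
G(c) = 6
(43 + G(13))*(-29) = (43 + 6)*(-29) = 49*(-29) = -1421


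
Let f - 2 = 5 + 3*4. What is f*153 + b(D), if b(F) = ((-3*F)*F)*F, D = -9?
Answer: 5094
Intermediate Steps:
b(F) = -3*F³ (b(F) = (-3*F²)*F = -3*F³)
f = 19 (f = 2 + (5 + 3*4) = 2 + (5 + 12) = 2 + 17 = 19)
f*153 + b(D) = 19*153 - 3*(-9)³ = 2907 - 3*(-729) = 2907 + 2187 = 5094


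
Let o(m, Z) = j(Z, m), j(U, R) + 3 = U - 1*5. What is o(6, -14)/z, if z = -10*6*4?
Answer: 11/120 ≈ 0.091667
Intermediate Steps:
j(U, R) = -8 + U (j(U, R) = -3 + (U - 1*5) = -3 + (U - 5) = -3 + (-5 + U) = -8 + U)
o(m, Z) = -8 + Z
z = -240 (z = -60*4 = -240)
o(6, -14)/z = (-8 - 14)/(-240) = -22*(-1/240) = 11/120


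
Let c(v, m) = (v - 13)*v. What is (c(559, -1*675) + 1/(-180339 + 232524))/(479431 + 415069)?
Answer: 15927592591/46679482500 ≈ 0.34121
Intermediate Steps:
c(v, m) = v*(-13 + v) (c(v, m) = (-13 + v)*v = v*(-13 + v))
(c(559, -1*675) + 1/(-180339 + 232524))/(479431 + 415069) = (559*(-13 + 559) + 1/(-180339 + 232524))/(479431 + 415069) = (559*546 + 1/52185)/894500 = (305214 + 1/52185)*(1/894500) = (15927592591/52185)*(1/894500) = 15927592591/46679482500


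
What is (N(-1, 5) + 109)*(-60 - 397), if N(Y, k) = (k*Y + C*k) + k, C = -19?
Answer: -6398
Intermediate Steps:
N(Y, k) = -18*k + Y*k (N(Y, k) = (k*Y - 19*k) + k = (Y*k - 19*k) + k = (-19*k + Y*k) + k = -18*k + Y*k)
(N(-1, 5) + 109)*(-60 - 397) = (5*(-18 - 1) + 109)*(-60 - 397) = (5*(-19) + 109)*(-457) = (-95 + 109)*(-457) = 14*(-457) = -6398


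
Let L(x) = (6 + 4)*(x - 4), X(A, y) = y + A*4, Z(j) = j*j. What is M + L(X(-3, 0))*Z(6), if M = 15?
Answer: -5745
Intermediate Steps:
Z(j) = j²
X(A, y) = y + 4*A
L(x) = -40 + 10*x (L(x) = 10*(-4 + x) = -40 + 10*x)
M + L(X(-3, 0))*Z(6) = 15 + (-40 + 10*(0 + 4*(-3)))*6² = 15 + (-40 + 10*(0 - 12))*36 = 15 + (-40 + 10*(-12))*36 = 15 + (-40 - 120)*36 = 15 - 160*36 = 15 - 5760 = -5745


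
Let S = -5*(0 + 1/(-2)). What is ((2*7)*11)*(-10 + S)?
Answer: -1155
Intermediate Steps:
S = 5/2 (S = -5*(0 - 1/2) = -5*(-1/2) = 5/2 ≈ 2.5000)
((2*7)*11)*(-10 + S) = ((2*7)*11)*(-10 + 5/2) = (14*11)*(-15/2) = 154*(-15/2) = -1155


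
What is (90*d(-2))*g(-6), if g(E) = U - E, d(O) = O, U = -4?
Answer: -360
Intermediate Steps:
g(E) = -4 - E
(90*d(-2))*g(-6) = (90*(-2))*(-4 - 1*(-6)) = -180*(-4 + 6) = -180*2 = -360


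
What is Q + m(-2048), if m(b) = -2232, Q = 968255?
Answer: 966023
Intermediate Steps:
Q + m(-2048) = 968255 - 2232 = 966023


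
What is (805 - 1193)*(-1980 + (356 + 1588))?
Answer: 13968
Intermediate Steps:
(805 - 1193)*(-1980 + (356 + 1588)) = -388*(-1980 + 1944) = -388*(-36) = 13968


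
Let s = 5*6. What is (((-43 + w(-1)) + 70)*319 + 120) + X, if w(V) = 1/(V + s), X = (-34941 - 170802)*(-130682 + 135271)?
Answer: -944145883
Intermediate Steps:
s = 30
X = -944154627 (X = -205743*4589 = -944154627)
w(V) = 1/(30 + V) (w(V) = 1/(V + 30) = 1/(30 + V))
(((-43 + w(-1)) + 70)*319 + 120) + X = (((-43 + 1/(30 - 1)) + 70)*319 + 120) - 944154627 = (((-43 + 1/29) + 70)*319 + 120) - 944154627 = ((-1246/29 + 70)*319 + 120) - 944154627 = ((784/29)*319 + 120) - 944154627 = (8624 + 120) - 944154627 = 8744 - 944154627 = -944145883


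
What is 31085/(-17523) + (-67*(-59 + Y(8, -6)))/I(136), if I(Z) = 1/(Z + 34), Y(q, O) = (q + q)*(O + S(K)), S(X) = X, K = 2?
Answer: 24549166225/17523 ≈ 1.4010e+6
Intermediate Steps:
Y(q, O) = 2*q*(2 + O) (Y(q, O) = (q + q)*(O + 2) = (2*q)*(2 + O) = 2*q*(2 + O))
I(Z) = 1/(34 + Z)
31085/(-17523) + (-67*(-59 + Y(8, -6)))/I(136) = 31085/(-17523) + (-67*(-59 + 2*8*(2 - 6)))/(1/(34 + 136)) = 31085*(-1/17523) + (-67*(-59 + 2*8*(-4)))/(1/170) = -31085/17523 + (-67*(-59 - 64))/(1/170) = -31085/17523 - 67*(-123)*170 = -31085/17523 + 8241*170 = -31085/17523 + 1400970 = 24549166225/17523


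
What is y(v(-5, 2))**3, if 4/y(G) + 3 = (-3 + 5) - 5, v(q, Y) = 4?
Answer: -8/27 ≈ -0.29630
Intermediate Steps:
y(G) = -2/3 (y(G) = 4/(-3 + ((-3 + 5) - 5)) = 4/(-3 + (2 - 5)) = 4/(-3 - 3) = 4/(-6) = 4*(-1/6) = -2/3)
y(v(-5, 2))**3 = (-2/3)**3 = -8/27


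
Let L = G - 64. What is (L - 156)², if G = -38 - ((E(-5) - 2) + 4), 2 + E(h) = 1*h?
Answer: 64009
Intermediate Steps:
E(h) = -2 + h (E(h) = -2 + 1*h = -2 + h)
G = -33 (G = -38 - (((-2 - 5) - 2) + 4) = -38 - ((-7 - 2) + 4) = -38 - (-9 + 4) = -38 - 1*(-5) = -38 + 5 = -33)
L = -97 (L = -33 - 64 = -97)
(L - 156)² = (-97 - 156)² = (-253)² = 64009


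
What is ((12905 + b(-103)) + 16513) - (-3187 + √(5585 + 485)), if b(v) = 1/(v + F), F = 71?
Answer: 1043359/32 - √6070 ≈ 32527.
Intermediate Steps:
b(v) = 1/(71 + v) (b(v) = 1/(v + 71) = 1/(71 + v))
((12905 + b(-103)) + 16513) - (-3187 + √(5585 + 485)) = ((12905 + 1/(71 - 103)) + 16513) - (-3187 + √(5585 + 485)) = ((12905 + 1/(-32)) + 16513) - (-3187 + √6070) = ((12905 - 1/32) + 16513) + (3187 - √6070) = (412959/32 + 16513) + (3187 - √6070) = 941375/32 + (3187 - √6070) = 1043359/32 - √6070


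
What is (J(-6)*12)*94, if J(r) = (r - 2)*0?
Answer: 0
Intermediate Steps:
J(r) = 0 (J(r) = (-2 + r)*0 = 0)
(J(-6)*12)*94 = (0*12)*94 = 0*94 = 0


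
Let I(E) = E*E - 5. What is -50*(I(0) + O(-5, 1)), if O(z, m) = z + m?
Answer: 450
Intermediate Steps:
O(z, m) = m + z
I(E) = -5 + E**2 (I(E) = E**2 - 5 = -5 + E**2)
-50*(I(0) + O(-5, 1)) = -50*((-5 + 0**2) + (1 - 5)) = -50*((-5 + 0) - 4) = -50*(-5 - 4) = -50*(-9) = 450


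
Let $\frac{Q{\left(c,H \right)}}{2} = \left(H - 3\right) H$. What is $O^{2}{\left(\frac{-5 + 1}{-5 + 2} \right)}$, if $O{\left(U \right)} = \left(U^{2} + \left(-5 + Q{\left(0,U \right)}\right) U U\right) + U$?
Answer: $\frac{1227664}{6561} \approx 187.12$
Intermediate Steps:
$Q{\left(c,H \right)} = 2 H \left(-3 + H\right)$ ($Q{\left(c,H \right)} = 2 \left(H - 3\right) H = 2 \left(-3 + H\right) H = 2 H \left(-3 + H\right)$)
$O{\left(U \right)} = U + U^{2} + U^{2} \left(-5 + 2 U \left(-3 + U\right)\right)$ ($O{\left(U \right)} = \left(U^{2} + \left(-5 + 2 U \left(-3 + U\right)\right) U U\right) + U = \left(U^{2} + U \left(-5 + 2 U \left(-3 + U\right)\right) U\right) + U = \left(U^{2} + U^{2} \left(-5 + 2 U \left(-3 + U\right)\right)\right) + U = U + U^{2} + U^{2} \left(-5 + 2 U \left(-3 + U\right)\right)$)
$O^{2}{\left(\frac{-5 + 1}{-5 + 2} \right)} = \left(\frac{-5 + 1}{-5 + 2} \left(1 - 4 \frac{-5 + 1}{-5 + 2} + 2 \left(\frac{-5 + 1}{-5 + 2}\right)^{2} \left(-3 + \frac{-5 + 1}{-5 + 2}\right)\right)\right)^{2} = \left(- \frac{4}{-3} \left(1 - 4 \left(- \frac{4}{-3}\right) + 2 \left(- \frac{4}{-3}\right)^{2} \left(-3 - \frac{4}{-3}\right)\right)\right)^{2} = \left(\left(-4\right) \left(- \frac{1}{3}\right) \left(1 - 4 \left(\left(-4\right) \left(- \frac{1}{3}\right)\right) + 2 \left(\left(-4\right) \left(- \frac{1}{3}\right)\right)^{2} \left(-3 - - \frac{4}{3}\right)\right)\right)^{2} = \left(\frac{4 \left(1 - \frac{16}{3} + 2 \left(\frac{4}{3}\right)^{2} \left(-3 + \frac{4}{3}\right)\right)}{3}\right)^{2} = \left(\frac{4 \left(1 - \frac{16}{3} + 2 \cdot \frac{16}{9} \left(- \frac{5}{3}\right)\right)}{3}\right)^{2} = \left(\frac{4 \left(1 - \frac{16}{3} - \frac{160}{27}\right)}{3}\right)^{2} = \left(\frac{4}{3} \left(- \frac{277}{27}\right)\right)^{2} = \left(- \frac{1108}{81}\right)^{2} = \frac{1227664}{6561}$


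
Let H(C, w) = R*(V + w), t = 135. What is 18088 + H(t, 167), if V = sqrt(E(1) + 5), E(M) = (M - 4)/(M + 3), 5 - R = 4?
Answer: 18255 + sqrt(17)/2 ≈ 18257.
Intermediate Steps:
R = 1 (R = 5 - 1*4 = 5 - 4 = 1)
E(M) = (-4 + M)/(3 + M)
V = sqrt(17)/2 (V = sqrt((-4 + 1)/(3 + 1) + 5) = sqrt(-3/4 + 5) = sqrt(17/4) = sqrt(17)/2 ≈ 2.0616)
H(C, w) = w + sqrt(17)/2 (H(C, w) = 1*(sqrt(17)/2 + w) = 1*(w + sqrt(17)/2) = w + sqrt(17)/2)
18088 + H(t, 167) = 18088 + (167 + sqrt(17)/2) = 18255 + sqrt(17)/2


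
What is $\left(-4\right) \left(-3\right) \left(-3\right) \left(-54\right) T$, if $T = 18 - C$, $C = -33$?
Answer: $99144$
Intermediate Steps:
$T = 51$ ($T = 18 - -33 = 18 + 33 = 51$)
$\left(-4\right) \left(-3\right) \left(-3\right) \left(-54\right) T = \left(-4\right) \left(-3\right) \left(-3\right) \left(-54\right) 51 = 12 \left(-3\right) \left(-54\right) 51 = \left(-36\right) \left(-54\right) 51 = 1944 \cdot 51 = 99144$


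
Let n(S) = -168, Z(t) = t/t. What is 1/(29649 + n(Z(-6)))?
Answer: 1/29481 ≈ 3.3920e-5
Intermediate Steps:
Z(t) = 1
1/(29649 + n(Z(-6))) = 1/(29649 - 168) = 1/29481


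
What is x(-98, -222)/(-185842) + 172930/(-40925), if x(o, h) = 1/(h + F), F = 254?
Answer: -205681013369/48675736640 ≈ -4.2255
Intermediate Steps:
x(o, h) = 1/(254 + h) (x(o, h) = 1/(h + 254) = 1/(254 + h))
x(-98, -222)/(-185842) + 172930/(-40925) = 1/((254 - 222)*(-185842)) + 172930/(-40925) = -1/185842/32 + 172930*(-1/40925) = (1/32)*(-1/185842) - 34586/8185 = -1/5946944 - 34586/8185 = -205681013369/48675736640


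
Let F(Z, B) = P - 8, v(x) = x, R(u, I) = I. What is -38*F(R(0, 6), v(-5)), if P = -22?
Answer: 1140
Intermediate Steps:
F(Z, B) = -30 (F(Z, B) = -22 - 8 = -30)
-38*F(R(0, 6), v(-5)) = -38*(-30) = 1140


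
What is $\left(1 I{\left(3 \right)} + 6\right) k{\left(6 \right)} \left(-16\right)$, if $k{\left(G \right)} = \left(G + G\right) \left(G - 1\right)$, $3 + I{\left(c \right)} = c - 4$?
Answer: $-1920$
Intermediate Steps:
$I{\left(c \right)} = -7 + c$ ($I{\left(c \right)} = -3 + \left(c - 4\right) = -3 + \left(-4 + c\right) = -7 + c$)
$k{\left(G \right)} = 2 G \left(-1 + G\right)$
$\left(1 I{\left(3 \right)} + 6\right) k{\left(6 \right)} \left(-16\right) = \left(1 \left(-7 + 3\right) + 6\right) 2 \cdot 6 \left(-1 + 6\right) \left(-16\right) = \left(1 \left(-4\right) + 6\right) 2 \cdot 6 \cdot 5 \left(-16\right) = \left(-4 + 6\right) 60 \left(-16\right) = 2 \cdot 60 \left(-16\right) = 120 \left(-16\right) = -1920$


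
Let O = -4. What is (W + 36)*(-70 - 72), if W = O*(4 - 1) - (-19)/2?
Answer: -4757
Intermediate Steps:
W = -5/2 (W = -4*(4 - 1) - (-19)/2 = -4*3 - (-19)/2 = -12 - 1*(-19/2) = -12 + 19/2 = -5/2 ≈ -2.5000)
(W + 36)*(-70 - 72) = (-5/2 + 36)*(-70 - 72) = (67/2)*(-142) = -4757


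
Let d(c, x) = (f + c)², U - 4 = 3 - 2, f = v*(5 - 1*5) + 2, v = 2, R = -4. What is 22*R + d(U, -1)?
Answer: -39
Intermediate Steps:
f = 2 (f = 2*(5 - 1*5) + 2 = 2*(5 - 5) + 2 = 2*0 + 2 = 0 + 2 = 2)
U = 5 (U = 4 + (3 - 2) = 4 + 1 = 5)
d(c, x) = (2 + c)²
22*R + d(U, -1) = 22*(-4) + (2 + 5)² = -88 + 7² = -88 + 49 = -39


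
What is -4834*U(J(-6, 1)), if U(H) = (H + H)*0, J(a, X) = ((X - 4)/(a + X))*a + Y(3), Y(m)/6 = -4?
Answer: 0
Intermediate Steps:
Y(m) = -24 (Y(m) = 6*(-4) = -24)
J(a, X) = -24 + a*(-4 + X)/(X + a) (J(a, X) = ((X - 4)/(a + X))*a - 24 = ((-4 + X)/(X + a))*a - 24 = a*(-4 + X)/(X + a) - 24 = -24 + a*(-4 + X)/(X + a))
U(H) = 0 (U(H) = (2*H)*0 = 0)
-4834*U(J(-6, 1)) = -4834*0 = 0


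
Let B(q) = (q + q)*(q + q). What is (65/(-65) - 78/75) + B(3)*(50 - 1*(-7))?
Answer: 51249/25 ≈ 2050.0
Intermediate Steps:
B(q) = 4*q² (B(q) = (2*q)*(2*q) = 4*q²)
(65/(-65) - 78/75) + B(3)*(50 - 1*(-7)) = (65/(-65) - 78/75) + (4*3²)*(50 - 1*(-7)) = (65*(-1/65) - 78*1/75) + (4*9)*(50 + 7) = (-1 - 26/25) + 36*57 = -51/25 + 2052 = 51249/25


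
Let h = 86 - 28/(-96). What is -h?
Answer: -2071/24 ≈ -86.292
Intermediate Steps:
h = 2071/24 (h = 86 - 1/96*(-28) = 86 + 7/24 = 2071/24 ≈ 86.292)
-h = -1*2071/24 = -2071/24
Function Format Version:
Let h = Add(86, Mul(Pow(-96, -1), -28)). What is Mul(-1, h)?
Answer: Rational(-2071, 24) ≈ -86.292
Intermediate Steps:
h = Rational(2071, 24) (h = Add(86, Mul(Rational(-1, 96), -28)) = Add(86, Rational(7, 24)) = Rational(2071, 24) ≈ 86.292)
Mul(-1, h) = Mul(-1, Rational(2071, 24)) = Rational(-2071, 24)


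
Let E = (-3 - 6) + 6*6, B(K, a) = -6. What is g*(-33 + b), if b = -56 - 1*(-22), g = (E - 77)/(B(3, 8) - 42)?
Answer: -1675/24 ≈ -69.792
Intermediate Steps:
E = 27 (E = -9 + 36 = 27)
g = 25/24 (g = (27 - 77)/(-6 - 42) = -50/(-48) = -50*(-1/48) = 25/24 ≈ 1.0417)
b = -34 (b = -56 + 22 = -34)
g*(-33 + b) = 25*(-33 - 34)/24 = (25/24)*(-67) = -1675/24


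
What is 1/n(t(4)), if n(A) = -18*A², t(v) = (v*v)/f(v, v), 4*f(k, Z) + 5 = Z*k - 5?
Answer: -1/2048 ≈ -0.00048828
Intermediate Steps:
f(k, Z) = -5/2 + Z*k/4 (f(k, Z) = -5/4 + (Z*k - 5)/4 = -5/4 + (-5 + Z*k)/4 = -5/4 + (-5/4 + Z*k/4) = -5/2 + Z*k/4)
t(v) = v²/(-5/2 + v²/4) (t(v) = (v*v)/(-5/2 + v*v/4) = v²/(-5/2 + v²/4))
1/n(t(4)) = 1/(-18*4096/(-10 + 4²)²) = 1/(-18*4096/(-10 + 16)²) = 1/(-18*(4*16/6)²) = 1/(-18*(4*16*(⅙))²) = 1/(-18*(32/3)²) = 1/(-18*1024/9) = 1/(-2048) = -1/2048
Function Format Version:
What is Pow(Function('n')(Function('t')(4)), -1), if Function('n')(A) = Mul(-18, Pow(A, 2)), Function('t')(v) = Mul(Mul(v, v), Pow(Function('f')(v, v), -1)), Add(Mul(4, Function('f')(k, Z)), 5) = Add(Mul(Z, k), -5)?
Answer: Rational(-1, 2048) ≈ -0.00048828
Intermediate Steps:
Function('f')(k, Z) = Add(Rational(-5, 2), Mul(Rational(1, 4), Z, k)) (Function('f')(k, Z) = Add(Rational(-5, 4), Mul(Rational(1, 4), Add(Mul(Z, k), -5))) = Add(Rational(-5, 4), Mul(Rational(1, 4), Add(-5, Mul(Z, k)))) = Add(Rational(-5, 4), Add(Rational(-5, 4), Mul(Rational(1, 4), Z, k))) = Add(Rational(-5, 2), Mul(Rational(1, 4), Z, k)))
Function('t')(v) = Mul(Pow(v, 2), Pow(Add(Rational(-5, 2), Mul(Rational(1, 4), Pow(v, 2))), -1)) (Function('t')(v) = Mul(Mul(v, v), Pow(Add(Rational(-5, 2), Mul(Rational(1, 4), v, v)), -1)) = Mul(Pow(v, 2), Pow(Add(Rational(-5, 2), Mul(Rational(1, 4), Pow(v, 2))), -1)))
Pow(Function('n')(Function('t')(4)), -1) = Pow(Mul(-18, Pow(Mul(4, Pow(4, 2), Pow(Add(-10, Pow(4, 2)), -1)), 2)), -1) = Pow(Mul(-18, Pow(Mul(4, 16, Pow(Add(-10, 16), -1)), 2)), -1) = Pow(Mul(-18, Pow(Mul(4, 16, Pow(6, -1)), 2)), -1) = Pow(Mul(-18, Pow(Mul(4, 16, Rational(1, 6)), 2)), -1) = Pow(Mul(-18, Pow(Rational(32, 3), 2)), -1) = Pow(Mul(-18, Rational(1024, 9)), -1) = Pow(-2048, -1) = Rational(-1, 2048)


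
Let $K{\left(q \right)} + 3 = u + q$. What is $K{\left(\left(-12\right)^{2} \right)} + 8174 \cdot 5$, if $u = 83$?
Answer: $41094$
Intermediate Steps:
$K{\left(q \right)} = 80 + q$ ($K{\left(q \right)} = -3 + \left(83 + q\right) = 80 + q$)
$K{\left(\left(-12\right)^{2} \right)} + 8174 \cdot 5 = \left(80 + \left(-12\right)^{2}\right) + 8174 \cdot 5 = \left(80 + 144\right) + 40870 = 224 + 40870 = 41094$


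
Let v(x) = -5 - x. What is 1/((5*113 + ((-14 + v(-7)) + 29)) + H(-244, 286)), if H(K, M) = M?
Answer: 1/868 ≈ 0.0011521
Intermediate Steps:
1/((5*113 + ((-14 + v(-7)) + 29)) + H(-244, 286)) = 1/((5*113 + ((-14 + (-5 - 1*(-7))) + 29)) + 286) = 1/((565 + ((-14 + (-5 + 7)) + 29)) + 286) = 1/((565 + ((-14 + 2) + 29)) + 286) = 1/((565 + (-12 + 29)) + 286) = 1/((565 + 17) + 286) = 1/(582 + 286) = 1/868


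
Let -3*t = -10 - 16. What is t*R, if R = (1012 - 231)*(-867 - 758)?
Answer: -32997250/3 ≈ -1.0999e+7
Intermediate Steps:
R = -1269125 (R = 781*(-1625) = -1269125)
t = 26/3 (t = -(-10 - 16)/3 = -⅓*(-26) = 26/3 ≈ 8.6667)
t*R = (26/3)*(-1269125) = -32997250/3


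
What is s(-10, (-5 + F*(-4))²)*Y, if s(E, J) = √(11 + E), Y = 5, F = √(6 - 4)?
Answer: 5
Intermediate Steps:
F = √2 ≈ 1.4142
s(-10, (-5 + F*(-4))²)*Y = √(11 - 10)*5 = √1*5 = 1*5 = 5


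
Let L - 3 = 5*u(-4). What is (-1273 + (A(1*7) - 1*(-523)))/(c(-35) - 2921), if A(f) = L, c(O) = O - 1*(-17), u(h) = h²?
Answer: 667/2939 ≈ 0.22695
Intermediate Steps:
c(O) = 17 + O (c(O) = O + 17 = 17 + O)
L = 83 (L = 3 + 5*(-4)² = 3 + 5*16 = 3 + 80 = 83)
A(f) = 83
(-1273 + (A(1*7) - 1*(-523)))/(c(-35) - 2921) = (-1273 + (83 - 1*(-523)))/((17 - 35) - 2921) = (-1273 + (83 + 523))/(-18 - 2921) = (-1273 + 606)/(-2939) = -667*(-1/2939) = 667/2939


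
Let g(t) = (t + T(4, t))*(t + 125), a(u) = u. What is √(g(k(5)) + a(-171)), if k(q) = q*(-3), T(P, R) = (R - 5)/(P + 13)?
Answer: I*√563669/17 ≈ 44.163*I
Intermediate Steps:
T(P, R) = (-5 + R)/(13 + P)
k(q) = -3*q
g(t) = (125 + t)*(-5/17 + 18*t/17) (g(t) = (t + (-5 + t)/(13 + 4))*(t + 125) = (t + (-5 + t)/17)*(125 + t) = (t + (-5/17 + t/17))*(125 + t) = (-5/17 + 18*t/17)*(125 + t) = (125 + t)*(-5/17 + 18*t/17))
√(g(k(5)) + a(-171)) = √((-625/17 + 18*(-3*5)²/17 + 2245*(-3*5)/17) - 171) = √((-625/17 + (18/17)*(-15)² + (2245/17)*(-15)) - 171) = √((-625/17 + (18/17)*225 - 33675/17) - 171) = √((-625/17 + 4050/17 - 33675/17) - 171) = √(-30250/17 - 171) = √(-33157/17) = I*√563669/17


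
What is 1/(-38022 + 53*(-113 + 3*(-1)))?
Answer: -1/44170 ≈ -2.2640e-5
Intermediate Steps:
1/(-38022 + 53*(-113 + 3*(-1))) = 1/(-38022 + 53*(-113 - 3)) = 1/(-38022 + 53*(-116)) = 1/(-38022 - 6148) = 1/(-44170) = -1/44170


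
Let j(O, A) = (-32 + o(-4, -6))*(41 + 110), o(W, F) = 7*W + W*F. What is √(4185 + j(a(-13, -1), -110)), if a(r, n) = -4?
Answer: 3*I*√139 ≈ 35.37*I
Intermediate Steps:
o(W, F) = 7*W + F*W
j(O, A) = -5436 (j(O, A) = (-32 - 4*(7 - 6))*(41 + 110) = (-32 - 4*1)*151 = (-32 - 4)*151 = -36*151 = -5436)
√(4185 + j(a(-13, -1), -110)) = √(4185 - 5436) = √(-1251) = 3*I*√139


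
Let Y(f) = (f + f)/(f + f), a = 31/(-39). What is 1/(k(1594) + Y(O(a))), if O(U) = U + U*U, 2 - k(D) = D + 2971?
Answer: -1/4562 ≈ -0.00021920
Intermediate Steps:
a = -31/39 (a = 31*(-1/39) = -31/39 ≈ -0.79487)
k(D) = -2969 - D (k(D) = 2 - (D + 2971) = 2 - (2971 + D) = 2 + (-2971 - D) = -2969 - D)
O(U) = U + U²
Y(f) = 1 (Y(f) = (2*f)/((2*f)) = (2*f)*(1/(2*f)) = 1)
1/(k(1594) + Y(O(a))) = 1/((-2969 - 1*1594) + 1) = 1/((-2969 - 1594) + 1) = 1/(-4563 + 1) = 1/(-4562) = -1/4562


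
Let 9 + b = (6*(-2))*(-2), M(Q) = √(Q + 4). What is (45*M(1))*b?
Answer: 675*√5 ≈ 1509.3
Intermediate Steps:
M(Q) = √(4 + Q)
b = 15 (b = -9 + (6*(-2))*(-2) = -9 - 12*(-2) = -9 + 24 = 15)
(45*M(1))*b = (45*√(4 + 1))*15 = (45*√5)*15 = 675*√5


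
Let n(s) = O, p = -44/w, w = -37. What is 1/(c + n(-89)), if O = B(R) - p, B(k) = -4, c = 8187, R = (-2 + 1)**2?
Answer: 37/302727 ≈ 0.00012222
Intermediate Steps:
R = 1 (R = (-1)**2 = 1)
p = 44/37 (p = -44/(-37) = -44*(-1/37) = 44/37 ≈ 1.1892)
O = -192/37 (O = -4 - 1*44/37 = -4 - 44/37 = -192/37 ≈ -5.1892)
n(s) = -192/37
1/(c + n(-89)) = 1/(8187 - 192/37) = 1/(302727/37) = 37/302727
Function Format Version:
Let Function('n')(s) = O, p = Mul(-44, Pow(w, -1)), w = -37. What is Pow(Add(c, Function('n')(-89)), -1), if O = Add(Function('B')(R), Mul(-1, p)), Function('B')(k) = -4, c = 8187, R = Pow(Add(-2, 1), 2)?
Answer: Rational(37, 302727) ≈ 0.00012222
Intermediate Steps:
R = 1 (R = Pow(-1, 2) = 1)
p = Rational(44, 37) (p = Mul(-44, Pow(-37, -1)) = Mul(-44, Rational(-1, 37)) = Rational(44, 37) ≈ 1.1892)
O = Rational(-192, 37) (O = Add(-4, Mul(-1, Rational(44, 37))) = Add(-4, Rational(-44, 37)) = Rational(-192, 37) ≈ -5.1892)
Function('n')(s) = Rational(-192, 37)
Pow(Add(c, Function('n')(-89)), -1) = Pow(Add(8187, Rational(-192, 37)), -1) = Pow(Rational(302727, 37), -1) = Rational(37, 302727)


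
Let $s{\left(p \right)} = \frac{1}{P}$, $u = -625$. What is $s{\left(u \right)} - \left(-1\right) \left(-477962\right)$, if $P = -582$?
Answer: $- \frac{278173885}{582} \approx -4.7796 \cdot 10^{5}$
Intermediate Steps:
$s{\left(p \right)} = - \frac{1}{582}$ ($s{\left(p \right)} = \frac{1}{-582} = - \frac{1}{582}$)
$s{\left(u \right)} - \left(-1\right) \left(-477962\right) = - \frac{1}{582} - \left(-1\right) \left(-477962\right) = - \frac{1}{582} - 477962 = - \frac{278173885}{582}$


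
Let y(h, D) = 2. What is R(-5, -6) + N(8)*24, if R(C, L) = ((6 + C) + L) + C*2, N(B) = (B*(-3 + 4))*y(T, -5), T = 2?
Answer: 369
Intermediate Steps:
N(B) = 2*B (N(B) = (B*(-3 + 4))*2 = (B*1)*2 = B*2 = 2*B)
R(C, L) = 6 + L + 3*C (R(C, L) = (6 + C + L) + 2*C = 6 + L + 3*C)
R(-5, -6) + N(8)*24 = (6 - 6 + 3*(-5)) + (2*8)*24 = (6 - 6 - 15) + 16*24 = -15 + 384 = 369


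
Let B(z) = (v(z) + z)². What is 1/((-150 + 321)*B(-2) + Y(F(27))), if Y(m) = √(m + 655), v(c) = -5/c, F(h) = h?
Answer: 684/18329 - 16*√682/18329 ≈ 0.014521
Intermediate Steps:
Y(m) = √(655 + m)
B(z) = (z - 5/z)² (B(z) = (-5/z + z)² = (z - 5/z)²)
1/((-150 + 321)*B(-2) + Y(F(27))) = 1/((-150 + 321)*((-5 + (-2)²)²/(-2)²) + √(655 + 27)) = 1/(171*((-5 + 4)²/4) + √682) = 1/(171*((¼)*(-1)²) + √682) = 1/(171*((¼)*1) + √682) = 1/(171*(¼) + √682) = 1/(171/4 + √682)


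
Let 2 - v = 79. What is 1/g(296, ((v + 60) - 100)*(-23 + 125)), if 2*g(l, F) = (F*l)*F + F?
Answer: 1/21078206721 ≈ 4.7442e-11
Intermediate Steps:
v = -77 (v = 2 - 1*79 = 2 - 79 = -77)
g(l, F) = F/2 + l*F²/2 (g(l, F) = ((F*l)*F + F)/2 = (l*F² + F)/2 = (F + l*F²)/2 = F/2 + l*F²/2)
1/g(296, ((v + 60) - 100)*(-23 + 125)) = 1/((((-77 + 60) - 100)*(-23 + 125))*(1 + (((-77 + 60) - 100)*(-23 + 125))*296)/2) = 1/(((-17 - 100)*102)*(1 + ((-17 - 100)*102)*296)/2) = 1/((-117*102)*(1 - 117*102*296)/2) = 1/((½)*(-11934)*(1 - 11934*296)) = 1/((½)*(-11934)*(1 - 3532464)) = 1/((½)*(-11934)*(-3532463)) = 1/21078206721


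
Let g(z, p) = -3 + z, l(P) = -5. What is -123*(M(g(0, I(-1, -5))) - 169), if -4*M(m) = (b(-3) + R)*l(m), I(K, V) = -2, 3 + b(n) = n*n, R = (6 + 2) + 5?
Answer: 71463/4 ≈ 17866.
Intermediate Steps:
R = 13 (R = 8 + 5 = 13)
b(n) = -3 + n**2 (b(n) = -3 + n*n = -3 + n**2)
M(m) = 95/4 (M(m) = -((-3 + (-3)**2) + 13)*(-5)/4 = -((-3 + 9) + 13)*(-5)/4 = -(6 + 13)*(-5)/4 = -19*(-5)/4 = -1/4*(-95) = 95/4)
-123*(M(g(0, I(-1, -5))) - 169) = -123*(95/4 - 169) = -123*(-581/4) = 71463/4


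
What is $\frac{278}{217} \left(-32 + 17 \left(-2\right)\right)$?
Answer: $- \frac{18348}{217} \approx -84.553$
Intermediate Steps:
$\frac{278}{217} \left(-32 + 17 \left(-2\right)\right) = 278 \cdot \frac{1}{217} \left(-32 - 34\right) = \frac{278}{217} \left(-66\right) = - \frac{18348}{217}$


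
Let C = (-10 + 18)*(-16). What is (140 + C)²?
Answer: 144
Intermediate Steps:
C = -128 (C = 8*(-16) = -128)
(140 + C)² = (140 - 128)² = 12² = 144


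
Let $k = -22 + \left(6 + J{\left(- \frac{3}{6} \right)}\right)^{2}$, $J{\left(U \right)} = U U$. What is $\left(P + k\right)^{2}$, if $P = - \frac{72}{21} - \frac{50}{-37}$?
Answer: $\frac{3856285801}{17172736} \approx 224.56$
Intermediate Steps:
$J{\left(U \right)} = U^{2}$
$P = - \frac{538}{259}$ ($P = \left(-72\right) \frac{1}{21} - - \frac{50}{37} = - \frac{24}{7} + \frac{50}{37} = - \frac{538}{259} \approx -2.0772$)
$k = \frac{273}{16}$ ($k = -22 + \left(6 + \left(- \frac{3}{6}\right)^{2}\right)^{2} = -22 + \left(6 + \left(\left(-3\right) \frac{1}{6}\right)^{2}\right)^{2} = -22 + \left(6 + \left(- \frac{1}{2}\right)^{2}\right)^{2} = -22 + \left(6 + \frac{1}{4}\right)^{2} = -22 + \left(\frac{25}{4}\right)^{2} = -22 + \frac{625}{16} = \frac{273}{16} \approx 17.063$)
$\left(P + k\right)^{2} = \left(- \frac{538}{259} + \frac{273}{16}\right)^{2} = \left(\frac{62099}{4144}\right)^{2} = \frac{3856285801}{17172736}$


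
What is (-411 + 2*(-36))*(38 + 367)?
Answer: -195615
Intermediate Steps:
(-411 + 2*(-36))*(38 + 367) = (-411 - 72)*405 = -483*405 = -195615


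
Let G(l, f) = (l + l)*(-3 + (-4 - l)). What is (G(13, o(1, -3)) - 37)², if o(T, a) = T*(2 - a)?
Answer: 310249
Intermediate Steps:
G(l, f) = 2*l*(-7 - l) (G(l, f) = (2*l)*(-7 - l) = 2*l*(-7 - l))
(G(13, o(1, -3)) - 37)² = (-2*13*(7 + 13) - 37)² = (-2*13*20 - 37)² = (-520 - 37)² = (-557)² = 310249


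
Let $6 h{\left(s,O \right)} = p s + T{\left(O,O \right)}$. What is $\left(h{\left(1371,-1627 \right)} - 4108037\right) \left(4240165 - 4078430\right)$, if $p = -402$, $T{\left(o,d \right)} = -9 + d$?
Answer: $- \frac{2037941867500}{3} \approx -6.7931 \cdot 10^{11}$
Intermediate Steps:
$h{\left(s,O \right)} = - \frac{3}{2} - 67 s + \frac{O}{6}$ ($h{\left(s,O \right)} = \frac{- 402 s + \left(-9 + O\right)}{6} = \frac{-9 + O - 402 s}{6} = - \frac{3}{2} - 67 s + \frac{O}{6}$)
$\left(h{\left(1371,-1627 \right)} - 4108037\right) \left(4240165 - 4078430\right) = \left(\left(- \frac{3}{2} - 91857 + \frac{1}{6} \left(-1627\right)\right) - 4108037\right) \left(4240165 - 4078430\right) = \left(\left(- \frac{3}{2} - 91857 - \frac{1627}{6}\right) - 4108037\right) 161735 = \left(- \frac{276389}{3} - 4108037\right) 161735 = \left(- \frac{12600500}{3}\right) 161735 = - \frac{2037941867500}{3}$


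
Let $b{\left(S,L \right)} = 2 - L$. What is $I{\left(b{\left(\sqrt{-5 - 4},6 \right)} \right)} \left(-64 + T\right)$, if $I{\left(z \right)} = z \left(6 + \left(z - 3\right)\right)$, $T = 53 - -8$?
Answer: $-12$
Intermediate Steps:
$T = 61$ ($T = 53 + \left(-15 + 23\right) = 53 + 8 = 61$)
$I{\left(z \right)} = z \left(3 + z\right)$ ($I{\left(z \right)} = z \left(6 + \left(-3 + z\right)\right) = z \left(3 + z\right)$)
$I{\left(b{\left(\sqrt{-5 - 4},6 \right)} \right)} \left(-64 + T\right) = \left(2 - 6\right) \left(3 + \left(2 - 6\right)\right) \left(-64 + 61\right) = \left(2 - 6\right) \left(3 + \left(2 - 6\right)\right) \left(-3\right) = - 4 \left(3 - 4\right) \left(-3\right) = \left(-4\right) \left(-1\right) \left(-3\right) = 4 \left(-3\right) = -12$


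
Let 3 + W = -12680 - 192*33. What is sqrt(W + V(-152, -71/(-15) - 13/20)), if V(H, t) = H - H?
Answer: I*sqrt(19019) ≈ 137.91*I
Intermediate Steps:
V(H, t) = 0
W = -19019 (W = -3 + (-12680 - 192*33) = -3 + (-12680 - 1*6336) = -3 + (-12680 - 6336) = -3 - 19016 = -19019)
sqrt(W + V(-152, -71/(-15) - 13/20)) = sqrt(-19019 + 0) = sqrt(-19019) = I*sqrt(19019)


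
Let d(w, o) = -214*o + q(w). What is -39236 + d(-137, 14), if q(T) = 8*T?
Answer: -43328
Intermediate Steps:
d(w, o) = -214*o + 8*w
-39236 + d(-137, 14) = -39236 + (-214*14 + 8*(-137)) = -39236 + (-2996 - 1096) = -39236 - 4092 = -43328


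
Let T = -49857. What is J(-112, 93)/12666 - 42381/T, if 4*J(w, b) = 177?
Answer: 239557297/280661672 ≈ 0.85354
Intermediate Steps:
J(w, b) = 177/4 (J(w, b) = (1/4)*177 = 177/4)
J(-112, 93)/12666 - 42381/T = (177/4)/12666 - 42381/(-49857) = (177/4)*(1/12666) - 42381*(-1/49857) = 59/16888 + 14127/16619 = 239557297/280661672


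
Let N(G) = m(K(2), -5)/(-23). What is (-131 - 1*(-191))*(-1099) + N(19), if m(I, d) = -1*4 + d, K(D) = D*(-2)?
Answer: -1516611/23 ≈ -65940.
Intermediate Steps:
K(D) = -2*D
m(I, d) = -4 + d
N(G) = 9/23 (N(G) = (-4 - 5)/(-23) = -9*(-1/23) = 9/23)
(-131 - 1*(-191))*(-1099) + N(19) = (-131 - 1*(-191))*(-1099) + 9/23 = (-131 + 191)*(-1099) + 9/23 = 60*(-1099) + 9/23 = -65940 + 9/23 = -1516611/23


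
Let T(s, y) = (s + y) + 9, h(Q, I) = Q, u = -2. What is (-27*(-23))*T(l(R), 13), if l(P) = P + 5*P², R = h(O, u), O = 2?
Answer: 27324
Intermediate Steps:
R = 2
T(s, y) = 9 + s + y
(-27*(-23))*T(l(R), 13) = (-27*(-23))*(9 + 2*(1 + 5*2) + 13) = 621*(9 + 2*(1 + 10) + 13) = 621*(9 + 2*11 + 13) = 621*(9 + 22 + 13) = 621*44 = 27324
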